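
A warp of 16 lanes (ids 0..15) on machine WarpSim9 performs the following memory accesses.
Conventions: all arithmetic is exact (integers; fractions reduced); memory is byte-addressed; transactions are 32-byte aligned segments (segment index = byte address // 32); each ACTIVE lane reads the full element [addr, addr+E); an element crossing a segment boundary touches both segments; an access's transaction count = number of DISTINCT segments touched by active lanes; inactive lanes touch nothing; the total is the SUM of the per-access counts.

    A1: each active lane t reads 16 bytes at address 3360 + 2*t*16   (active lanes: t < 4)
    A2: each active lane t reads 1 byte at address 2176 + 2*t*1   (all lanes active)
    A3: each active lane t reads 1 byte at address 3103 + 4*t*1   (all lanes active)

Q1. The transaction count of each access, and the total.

A1: 4 transactions
A2: 1 transaction
A3: 3 transactions

Answer: 4,1,3; total 8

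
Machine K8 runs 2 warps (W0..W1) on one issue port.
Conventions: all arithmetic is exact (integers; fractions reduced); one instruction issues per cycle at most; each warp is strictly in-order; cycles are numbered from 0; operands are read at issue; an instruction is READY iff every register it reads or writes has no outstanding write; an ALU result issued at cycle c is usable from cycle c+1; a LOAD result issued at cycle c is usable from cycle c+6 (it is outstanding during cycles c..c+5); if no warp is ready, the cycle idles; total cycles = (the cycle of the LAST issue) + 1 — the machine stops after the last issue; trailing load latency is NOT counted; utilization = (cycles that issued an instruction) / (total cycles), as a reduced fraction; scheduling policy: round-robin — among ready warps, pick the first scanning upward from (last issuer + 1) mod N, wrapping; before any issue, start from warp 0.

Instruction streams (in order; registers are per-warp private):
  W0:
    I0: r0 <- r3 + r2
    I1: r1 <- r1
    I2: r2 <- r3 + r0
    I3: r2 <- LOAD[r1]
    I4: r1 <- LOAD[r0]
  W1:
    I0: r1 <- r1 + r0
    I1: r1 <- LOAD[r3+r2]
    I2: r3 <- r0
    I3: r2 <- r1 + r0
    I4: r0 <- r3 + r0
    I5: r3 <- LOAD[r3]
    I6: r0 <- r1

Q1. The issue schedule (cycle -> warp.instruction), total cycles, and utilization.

cycle 0: W0.I0
cycle 1: W1.I0
cycle 2: W0.I1
cycle 3: W1.I1
cycle 4: W0.I2
cycle 5: W1.I2
cycle 6: W0.I3
cycle 7: W0.I4
cycle 8: idle
cycle 9: W1.I3
cycle 10: W1.I4
cycle 11: W1.I5
cycle 12: W1.I6

Answer: 13 cycles, utilization 12/13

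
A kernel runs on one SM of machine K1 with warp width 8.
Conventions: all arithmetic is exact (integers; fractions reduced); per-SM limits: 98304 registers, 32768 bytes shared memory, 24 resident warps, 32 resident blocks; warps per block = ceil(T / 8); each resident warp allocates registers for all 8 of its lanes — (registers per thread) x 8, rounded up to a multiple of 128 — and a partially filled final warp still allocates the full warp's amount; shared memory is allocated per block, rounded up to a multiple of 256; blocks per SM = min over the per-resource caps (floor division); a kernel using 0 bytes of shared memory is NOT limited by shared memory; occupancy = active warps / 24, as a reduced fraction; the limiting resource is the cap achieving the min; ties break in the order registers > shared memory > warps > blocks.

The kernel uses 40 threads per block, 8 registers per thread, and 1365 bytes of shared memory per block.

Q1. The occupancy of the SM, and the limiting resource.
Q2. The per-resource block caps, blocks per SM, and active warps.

Answer: occupancy 5/6, limited by warps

registers: 153 blocks
shared memory: 21 blocks
warps: 4 blocks
blocks: 32 blocks

Answer: 4 blocks, 20 active warps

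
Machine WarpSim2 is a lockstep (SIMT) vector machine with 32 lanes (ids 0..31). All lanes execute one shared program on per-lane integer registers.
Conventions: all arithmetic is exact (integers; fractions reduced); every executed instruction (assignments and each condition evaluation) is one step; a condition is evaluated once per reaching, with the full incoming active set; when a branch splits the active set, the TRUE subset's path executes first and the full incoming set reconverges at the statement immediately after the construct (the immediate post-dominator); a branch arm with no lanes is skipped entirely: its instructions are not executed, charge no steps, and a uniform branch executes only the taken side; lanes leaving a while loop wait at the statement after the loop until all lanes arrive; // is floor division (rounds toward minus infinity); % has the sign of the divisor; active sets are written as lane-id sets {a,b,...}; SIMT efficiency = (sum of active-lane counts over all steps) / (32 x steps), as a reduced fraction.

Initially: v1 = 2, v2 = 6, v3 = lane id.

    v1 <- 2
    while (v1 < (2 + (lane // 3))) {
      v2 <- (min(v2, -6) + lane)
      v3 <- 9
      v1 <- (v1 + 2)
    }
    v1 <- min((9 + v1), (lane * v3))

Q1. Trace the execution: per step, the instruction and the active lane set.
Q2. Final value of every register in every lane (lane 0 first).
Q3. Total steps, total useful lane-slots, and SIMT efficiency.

step 0: v1 <- 2                      {0,1,2,3,4,5,6,7,8,9,10,11,12,13,14,15,16,17,18,19,20,21,22,23,24,25,26,27,28,29,30,31}
step 1: eval (v1 < (2 + (lane // 3))) {0,1,2,3,4,5,6,7,8,9,10,11,12,13,14,15,16,17,18,19,20,21,22,23,24,25,26,27,28,29,30,31}
step 2: v2 <- (min(v2, -6) + lane)   {3,4,5,6,7,8,9,10,11,12,13,14,15,16,17,18,19,20,21,22,23,24,25,26,27,28,29,30,31}
step 3: v3 <- 9                      {3,4,5,6,7,8,9,10,11,12,13,14,15,16,17,18,19,20,21,22,23,24,25,26,27,28,29,30,31}
step 4: v1 <- (v1 + 2)               {3,4,5,6,7,8,9,10,11,12,13,14,15,16,17,18,19,20,21,22,23,24,25,26,27,28,29,30,31}
step 5: eval (v1 < (2 + (lane // 3))) {3,4,5,6,7,8,9,10,11,12,13,14,15,16,17,18,19,20,21,22,23,24,25,26,27,28,29,30,31}
step 6: v2 <- (min(v2, -6) + lane)   {9,10,11,12,13,14,15,16,17,18,19,20,21,22,23,24,25,26,27,28,29,30,31}
step 7: v3 <- 9                      {9,10,11,12,13,14,15,16,17,18,19,20,21,22,23,24,25,26,27,28,29,30,31}
step 8: v1 <- (v1 + 2)               {9,10,11,12,13,14,15,16,17,18,19,20,21,22,23,24,25,26,27,28,29,30,31}
step 9: eval (v1 < (2 + (lane // 3))) {9,10,11,12,13,14,15,16,17,18,19,20,21,22,23,24,25,26,27,28,29,30,31}
step 10: v2 <- (min(v2, -6) + lane)   {15,16,17,18,19,20,21,22,23,24,25,26,27,28,29,30,31}
step 11: v3 <- 9                      {15,16,17,18,19,20,21,22,23,24,25,26,27,28,29,30,31}
step 12: v1 <- (v1 + 2)               {15,16,17,18,19,20,21,22,23,24,25,26,27,28,29,30,31}
step 13: eval (v1 < (2 + (lane // 3))) {15,16,17,18,19,20,21,22,23,24,25,26,27,28,29,30,31}
step 14: v2 <- (min(v2, -6) + lane)   {21,22,23,24,25,26,27,28,29,30,31}
step 15: v3 <- 9                      {21,22,23,24,25,26,27,28,29,30,31}
step 16: v1 <- (v1 + 2)               {21,22,23,24,25,26,27,28,29,30,31}
step 17: eval (v1 < (2 + (lane // 3))) {21,22,23,24,25,26,27,28,29,30,31}
step 18: v2 <- (min(v2, -6) + lane)   {27,28,29,30,31}
step 19: v3 <- 9                      {27,28,29,30,31}
step 20: v1 <- (v1 + 2)               {27,28,29,30,31}
step 21: eval (v1 < (2 + (lane // 3))) {27,28,29,30,31}
step 22: v1 <- min((9 + v1), (lane * v3)) {0,1,2,3,4,5,6,7,8,9,10,11,12,13,14,15,16,17,18,19,20,21,22,23,24,25,26,27,28,29,30,31}

Answer: 23 steps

v1: 0,1,4,13,13,13,13,13,13,15,15,15,15,15,15,17,17,17,17,17,17,19,19,19,19,19,19,21,21,21,21,21
v2: 6,6,6,-3,-2,-1,0,1,2,3,4,5,6,7,8,9,10,11,12,13,14,15,16,17,18,19,20,21,22,23,24,25
v3: 0,1,2,9,9,9,9,9,9,9,9,9,9,9,9,9,9,9,9,9,9,9,9,9,9,9,9,9,9,9,9,9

steps = 23; useful = 436; efficiency = 436/736 = 109/184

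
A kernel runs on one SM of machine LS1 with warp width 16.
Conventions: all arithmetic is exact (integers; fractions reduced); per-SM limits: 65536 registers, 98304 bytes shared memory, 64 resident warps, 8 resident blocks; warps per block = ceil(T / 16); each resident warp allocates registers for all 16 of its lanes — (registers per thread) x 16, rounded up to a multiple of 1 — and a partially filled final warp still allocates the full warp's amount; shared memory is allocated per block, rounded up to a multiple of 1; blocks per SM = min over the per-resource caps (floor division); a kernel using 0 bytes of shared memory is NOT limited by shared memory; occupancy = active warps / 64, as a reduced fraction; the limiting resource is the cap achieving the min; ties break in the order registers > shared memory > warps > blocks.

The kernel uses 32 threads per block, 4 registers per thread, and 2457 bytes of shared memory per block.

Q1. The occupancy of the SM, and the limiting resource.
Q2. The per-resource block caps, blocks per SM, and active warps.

Answer: occupancy 1/4, limited by blocks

registers: 512 blocks
shared memory: 40 blocks
warps: 32 blocks
blocks: 8 blocks

Answer: 8 blocks, 16 active warps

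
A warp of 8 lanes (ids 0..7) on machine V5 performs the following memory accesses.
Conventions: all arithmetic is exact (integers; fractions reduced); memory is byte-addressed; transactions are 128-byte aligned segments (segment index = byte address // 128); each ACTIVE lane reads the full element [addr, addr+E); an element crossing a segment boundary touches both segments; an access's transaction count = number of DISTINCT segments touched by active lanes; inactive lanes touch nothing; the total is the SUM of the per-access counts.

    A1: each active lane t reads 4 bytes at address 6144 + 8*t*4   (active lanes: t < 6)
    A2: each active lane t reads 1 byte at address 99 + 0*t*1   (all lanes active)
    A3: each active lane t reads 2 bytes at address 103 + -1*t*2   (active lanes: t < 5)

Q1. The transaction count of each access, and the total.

A1: 2 transactions
A2: 1 transaction
A3: 1 transaction

Answer: 2,1,1; total 4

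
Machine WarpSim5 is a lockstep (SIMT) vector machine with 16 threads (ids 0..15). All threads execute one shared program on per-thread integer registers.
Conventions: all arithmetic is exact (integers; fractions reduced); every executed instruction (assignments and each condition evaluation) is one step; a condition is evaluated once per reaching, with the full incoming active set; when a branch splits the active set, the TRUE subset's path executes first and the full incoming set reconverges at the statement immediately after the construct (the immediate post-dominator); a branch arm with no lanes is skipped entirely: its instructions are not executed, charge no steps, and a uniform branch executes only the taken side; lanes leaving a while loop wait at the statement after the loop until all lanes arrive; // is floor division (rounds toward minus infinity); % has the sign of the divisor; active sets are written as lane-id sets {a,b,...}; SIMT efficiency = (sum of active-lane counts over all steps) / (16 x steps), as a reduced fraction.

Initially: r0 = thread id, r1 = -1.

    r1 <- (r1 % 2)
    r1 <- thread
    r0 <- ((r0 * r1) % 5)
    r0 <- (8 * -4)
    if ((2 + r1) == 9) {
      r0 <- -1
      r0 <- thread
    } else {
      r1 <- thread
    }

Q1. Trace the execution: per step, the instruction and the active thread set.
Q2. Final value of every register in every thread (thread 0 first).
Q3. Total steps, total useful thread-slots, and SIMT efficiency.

step 0: r1 <- (r1 % 2)               {0,1,2,3,4,5,6,7,8,9,10,11,12,13,14,15}
step 1: r1 <- thread                 {0,1,2,3,4,5,6,7,8,9,10,11,12,13,14,15}
step 2: r0 <- ((r0 * r1) % 5)        {0,1,2,3,4,5,6,7,8,9,10,11,12,13,14,15}
step 3: r0 <- (8 * -4)               {0,1,2,3,4,5,6,7,8,9,10,11,12,13,14,15}
step 4: eval ((2 + r1) == 9)         {0,1,2,3,4,5,6,7,8,9,10,11,12,13,14,15}
step 5: r0 <- -1                     {7}
step 6: r0 <- thread                 {7}
step 7: r1 <- thread                 {0,1,2,3,4,5,6,8,9,10,11,12,13,14,15}

Answer: 8 steps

r0: -32,-32,-32,-32,-32,-32,-32,7,-32,-32,-32,-32,-32,-32,-32,-32
r1: 0,1,2,3,4,5,6,7,8,9,10,11,12,13,14,15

steps = 8; useful = 97; efficiency = 97/128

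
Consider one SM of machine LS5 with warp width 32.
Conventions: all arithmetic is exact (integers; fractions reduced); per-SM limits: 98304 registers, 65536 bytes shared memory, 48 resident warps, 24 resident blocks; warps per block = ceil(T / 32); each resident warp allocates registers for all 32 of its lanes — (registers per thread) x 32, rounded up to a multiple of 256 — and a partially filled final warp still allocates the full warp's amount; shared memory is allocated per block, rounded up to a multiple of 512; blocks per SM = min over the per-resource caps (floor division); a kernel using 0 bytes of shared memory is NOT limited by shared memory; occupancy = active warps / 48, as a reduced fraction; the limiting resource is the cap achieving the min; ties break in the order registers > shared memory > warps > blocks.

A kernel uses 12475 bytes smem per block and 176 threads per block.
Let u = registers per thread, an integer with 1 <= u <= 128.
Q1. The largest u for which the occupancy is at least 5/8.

Answer: u = 96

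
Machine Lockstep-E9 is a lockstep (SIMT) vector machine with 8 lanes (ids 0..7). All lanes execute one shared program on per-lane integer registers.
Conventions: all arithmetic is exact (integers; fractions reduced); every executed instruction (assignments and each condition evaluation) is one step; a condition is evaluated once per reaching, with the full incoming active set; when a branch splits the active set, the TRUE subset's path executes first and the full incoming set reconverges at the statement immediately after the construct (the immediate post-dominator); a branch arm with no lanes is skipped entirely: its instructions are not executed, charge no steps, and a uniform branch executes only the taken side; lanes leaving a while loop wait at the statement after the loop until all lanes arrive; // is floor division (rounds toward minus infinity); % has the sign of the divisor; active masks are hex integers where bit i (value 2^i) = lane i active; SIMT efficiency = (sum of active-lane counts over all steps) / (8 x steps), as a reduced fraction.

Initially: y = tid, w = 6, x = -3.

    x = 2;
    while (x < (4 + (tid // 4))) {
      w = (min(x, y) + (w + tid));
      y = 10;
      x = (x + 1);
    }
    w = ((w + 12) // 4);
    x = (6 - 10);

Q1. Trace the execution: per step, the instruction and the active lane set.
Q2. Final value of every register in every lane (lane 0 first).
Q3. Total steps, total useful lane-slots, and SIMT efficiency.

step 0: x <- 2                       0xff
step 1: eval (x < (4 + (tid // 4)))  0xff
step 2: w <- (min(x, y) + (w + tid)) 0xff
step 3: y <- 10                      0xff
step 4: x <- (x + 1)                 0xff
step 5: eval (x < (4 + (tid // 4)))  0xff
step 6: w <- (min(x, y) + (w + tid)) 0xff
step 7: y <- 10                      0xff
step 8: x <- (x + 1)                 0xff
step 9: eval (x < (4 + (tid // 4)))  0xff
step 10: w <- (min(x, y) + (w + tid)) 0xf0
step 11: y <- 10                      0xf0
step 12: x <- (x + 1)                 0xf0
step 13: eval (x < (4 + (tid // 4)))  0xf0
step 14: w <- ((w + 12) // 4)         0xff
step 15: x <- (6 - 10)                0xff

Answer: 16 steps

y: 10,10,10,10,10,10,10,10
w: 5,6,6,7,9,10,11,12
x: -4,-4,-4,-4,-4,-4,-4,-4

steps = 16; useful = 112; efficiency = 112/128 = 7/8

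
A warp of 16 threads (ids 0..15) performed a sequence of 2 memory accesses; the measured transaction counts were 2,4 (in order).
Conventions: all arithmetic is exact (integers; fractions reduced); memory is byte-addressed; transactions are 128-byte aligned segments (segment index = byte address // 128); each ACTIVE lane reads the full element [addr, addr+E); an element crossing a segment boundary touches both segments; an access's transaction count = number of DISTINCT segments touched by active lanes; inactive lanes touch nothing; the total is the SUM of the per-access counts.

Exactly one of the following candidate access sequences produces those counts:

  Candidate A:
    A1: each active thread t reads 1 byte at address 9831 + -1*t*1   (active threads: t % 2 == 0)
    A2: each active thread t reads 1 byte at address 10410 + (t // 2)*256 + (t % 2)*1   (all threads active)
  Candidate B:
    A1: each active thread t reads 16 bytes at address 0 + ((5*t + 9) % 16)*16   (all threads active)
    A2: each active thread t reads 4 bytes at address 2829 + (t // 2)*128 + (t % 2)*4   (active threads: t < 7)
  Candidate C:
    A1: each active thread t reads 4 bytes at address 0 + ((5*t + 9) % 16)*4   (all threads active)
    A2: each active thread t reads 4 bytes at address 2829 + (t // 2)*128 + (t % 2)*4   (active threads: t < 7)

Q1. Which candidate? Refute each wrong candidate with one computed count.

A: A1 gives 1 transaction, not 2
C: A1 gives 1 transaction, not 2
B: all counts match (2,4)

Answer: B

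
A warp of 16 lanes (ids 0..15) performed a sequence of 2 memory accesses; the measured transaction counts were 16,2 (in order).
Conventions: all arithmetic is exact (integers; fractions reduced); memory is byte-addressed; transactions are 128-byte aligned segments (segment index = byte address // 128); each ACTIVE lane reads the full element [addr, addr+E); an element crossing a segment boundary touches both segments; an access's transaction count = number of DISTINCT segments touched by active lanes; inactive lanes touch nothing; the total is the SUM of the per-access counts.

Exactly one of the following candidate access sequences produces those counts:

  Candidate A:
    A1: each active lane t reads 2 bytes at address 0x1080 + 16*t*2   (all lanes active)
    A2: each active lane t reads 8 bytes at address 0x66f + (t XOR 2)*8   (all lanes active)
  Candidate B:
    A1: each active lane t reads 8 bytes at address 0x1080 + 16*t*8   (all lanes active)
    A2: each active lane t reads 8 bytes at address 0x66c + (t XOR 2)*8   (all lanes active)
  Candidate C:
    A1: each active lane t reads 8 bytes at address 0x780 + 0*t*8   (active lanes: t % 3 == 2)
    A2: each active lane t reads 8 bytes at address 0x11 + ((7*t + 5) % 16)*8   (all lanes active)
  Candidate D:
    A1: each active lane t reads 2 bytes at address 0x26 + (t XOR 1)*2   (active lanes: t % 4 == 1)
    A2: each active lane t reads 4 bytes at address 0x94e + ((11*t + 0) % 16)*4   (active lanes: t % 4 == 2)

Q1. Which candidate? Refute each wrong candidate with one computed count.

A: A1 gives 4 transactions, not 16
C: A1 gives 1 transaction, not 16
D: A1 gives 1 transaction, not 16
B: all counts match (16,2)

Answer: B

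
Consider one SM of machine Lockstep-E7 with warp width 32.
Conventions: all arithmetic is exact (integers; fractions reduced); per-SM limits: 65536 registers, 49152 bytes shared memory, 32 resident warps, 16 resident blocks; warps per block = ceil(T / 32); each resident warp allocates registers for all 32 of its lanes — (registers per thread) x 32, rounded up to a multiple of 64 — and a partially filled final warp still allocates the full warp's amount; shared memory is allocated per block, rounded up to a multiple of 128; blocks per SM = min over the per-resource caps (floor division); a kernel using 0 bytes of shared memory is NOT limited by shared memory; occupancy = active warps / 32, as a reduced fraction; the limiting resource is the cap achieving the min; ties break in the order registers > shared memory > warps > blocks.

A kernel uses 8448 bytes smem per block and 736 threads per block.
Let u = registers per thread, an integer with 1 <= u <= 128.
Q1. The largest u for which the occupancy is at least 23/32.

Answer: u = 88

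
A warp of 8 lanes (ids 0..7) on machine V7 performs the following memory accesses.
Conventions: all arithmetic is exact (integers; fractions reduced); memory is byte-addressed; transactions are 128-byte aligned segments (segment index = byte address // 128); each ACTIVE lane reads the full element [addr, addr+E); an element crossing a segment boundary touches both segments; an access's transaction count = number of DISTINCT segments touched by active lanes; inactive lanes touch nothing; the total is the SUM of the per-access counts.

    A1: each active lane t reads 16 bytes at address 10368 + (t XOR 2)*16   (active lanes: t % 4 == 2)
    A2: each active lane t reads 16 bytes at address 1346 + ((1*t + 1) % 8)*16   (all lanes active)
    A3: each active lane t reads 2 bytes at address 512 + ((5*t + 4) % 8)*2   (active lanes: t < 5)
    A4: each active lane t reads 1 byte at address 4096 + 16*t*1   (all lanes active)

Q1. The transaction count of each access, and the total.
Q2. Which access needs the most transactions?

A1: 1 transaction
A2: 2 transactions
A3: 1 transaction
A4: 1 transaction

Answer: 1,2,1,1; total 5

Answer: A2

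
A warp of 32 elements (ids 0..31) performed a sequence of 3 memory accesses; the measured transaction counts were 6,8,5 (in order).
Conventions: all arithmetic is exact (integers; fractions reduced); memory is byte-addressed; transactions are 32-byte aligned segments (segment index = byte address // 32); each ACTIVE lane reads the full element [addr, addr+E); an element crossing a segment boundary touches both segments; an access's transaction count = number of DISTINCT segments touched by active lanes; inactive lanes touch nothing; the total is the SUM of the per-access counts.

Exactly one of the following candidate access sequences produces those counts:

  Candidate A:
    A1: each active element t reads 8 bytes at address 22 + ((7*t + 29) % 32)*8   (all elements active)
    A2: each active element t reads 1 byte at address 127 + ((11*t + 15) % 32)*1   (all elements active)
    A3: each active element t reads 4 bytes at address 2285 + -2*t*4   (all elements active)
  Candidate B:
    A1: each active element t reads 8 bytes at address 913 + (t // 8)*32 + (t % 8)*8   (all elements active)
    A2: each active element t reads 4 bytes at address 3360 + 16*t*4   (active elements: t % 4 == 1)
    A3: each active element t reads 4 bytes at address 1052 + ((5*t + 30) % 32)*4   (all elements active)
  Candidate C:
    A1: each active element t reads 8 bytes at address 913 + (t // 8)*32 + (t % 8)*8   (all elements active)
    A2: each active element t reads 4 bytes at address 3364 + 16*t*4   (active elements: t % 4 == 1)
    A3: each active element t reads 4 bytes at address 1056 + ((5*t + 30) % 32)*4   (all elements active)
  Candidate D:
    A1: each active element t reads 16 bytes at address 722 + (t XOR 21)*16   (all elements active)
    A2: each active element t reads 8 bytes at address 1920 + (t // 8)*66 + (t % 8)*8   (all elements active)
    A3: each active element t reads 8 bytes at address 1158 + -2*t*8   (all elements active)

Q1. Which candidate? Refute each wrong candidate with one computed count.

A: A1 gives 9 transactions, not 6
C: A3 gives 4 transactions, not 5
D: A1 gives 17 transactions, not 6
B: all counts match (6,8,5)

Answer: B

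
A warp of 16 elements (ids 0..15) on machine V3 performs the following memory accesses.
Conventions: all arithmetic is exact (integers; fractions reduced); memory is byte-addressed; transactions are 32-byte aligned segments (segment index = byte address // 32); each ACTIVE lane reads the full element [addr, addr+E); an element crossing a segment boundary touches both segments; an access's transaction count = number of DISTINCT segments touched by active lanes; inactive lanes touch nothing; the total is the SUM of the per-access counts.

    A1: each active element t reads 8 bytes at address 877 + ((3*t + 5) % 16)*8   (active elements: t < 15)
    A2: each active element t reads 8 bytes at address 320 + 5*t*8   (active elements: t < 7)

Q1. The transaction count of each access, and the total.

A1: 5 transactions
A2: 7 transactions

Answer: 5,7; total 12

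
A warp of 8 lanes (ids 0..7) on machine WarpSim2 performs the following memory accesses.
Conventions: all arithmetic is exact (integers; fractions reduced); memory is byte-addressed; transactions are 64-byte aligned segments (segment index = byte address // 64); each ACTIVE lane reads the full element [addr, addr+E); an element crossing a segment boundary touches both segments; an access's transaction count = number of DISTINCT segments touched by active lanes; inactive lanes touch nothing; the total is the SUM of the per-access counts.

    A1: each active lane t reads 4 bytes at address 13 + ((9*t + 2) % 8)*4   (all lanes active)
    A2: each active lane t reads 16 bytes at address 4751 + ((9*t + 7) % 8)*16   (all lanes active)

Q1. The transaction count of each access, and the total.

A1: 1 transaction
A2: 3 transactions

Answer: 1,3; total 4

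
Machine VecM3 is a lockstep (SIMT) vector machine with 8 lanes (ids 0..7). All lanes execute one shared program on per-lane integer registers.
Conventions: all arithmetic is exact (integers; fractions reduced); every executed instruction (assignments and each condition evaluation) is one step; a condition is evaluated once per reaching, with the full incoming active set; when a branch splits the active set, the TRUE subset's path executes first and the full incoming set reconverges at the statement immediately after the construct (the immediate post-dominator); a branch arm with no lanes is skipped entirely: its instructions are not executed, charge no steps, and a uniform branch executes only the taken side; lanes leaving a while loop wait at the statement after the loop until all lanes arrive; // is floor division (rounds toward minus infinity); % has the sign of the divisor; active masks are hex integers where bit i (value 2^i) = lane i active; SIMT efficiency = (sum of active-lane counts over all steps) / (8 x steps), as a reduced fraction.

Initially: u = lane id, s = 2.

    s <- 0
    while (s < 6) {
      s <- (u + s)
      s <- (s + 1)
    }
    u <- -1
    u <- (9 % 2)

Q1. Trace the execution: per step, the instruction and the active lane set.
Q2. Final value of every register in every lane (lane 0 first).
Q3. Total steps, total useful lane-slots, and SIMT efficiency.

step 0: s <- 0                       0xff
step 1: eval (s < 6)                 0xff
step 2: s <- (u + s)                 0xff
step 3: s <- (s + 1)                 0xff
step 4: eval (s < 6)                 0xff
step 5: s <- (u + s)                 0x1f
step 6: s <- (s + 1)                 0x1f
step 7: eval (s < 6)                 0x1f
step 8: s <- (u + s)                 0x03
step 9: s <- (s + 1)                 0x03
step 10: eval (s < 6)                 0x03
step 11: s <- (u + s)                 0x01
step 12: s <- (s + 1)                 0x01
step 13: eval (s < 6)                 0x01
step 14: s <- (u + s)                 0x01
step 15: s <- (s + 1)                 0x01
step 16: eval (s < 6)                 0x01
step 17: s <- (u + s)                 0x01
step 18: s <- (s + 1)                 0x01
step 19: eval (s < 6)                 0x01
step 20: u <- -1                      0xff
step 21: u <- (9 % 2)                 0xff

Answer: 22 steps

u: 1,1,1,1,1,1,1,1
s: 6,6,6,8,10,6,7,8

steps = 22; useful = 86; efficiency = 86/176 = 43/88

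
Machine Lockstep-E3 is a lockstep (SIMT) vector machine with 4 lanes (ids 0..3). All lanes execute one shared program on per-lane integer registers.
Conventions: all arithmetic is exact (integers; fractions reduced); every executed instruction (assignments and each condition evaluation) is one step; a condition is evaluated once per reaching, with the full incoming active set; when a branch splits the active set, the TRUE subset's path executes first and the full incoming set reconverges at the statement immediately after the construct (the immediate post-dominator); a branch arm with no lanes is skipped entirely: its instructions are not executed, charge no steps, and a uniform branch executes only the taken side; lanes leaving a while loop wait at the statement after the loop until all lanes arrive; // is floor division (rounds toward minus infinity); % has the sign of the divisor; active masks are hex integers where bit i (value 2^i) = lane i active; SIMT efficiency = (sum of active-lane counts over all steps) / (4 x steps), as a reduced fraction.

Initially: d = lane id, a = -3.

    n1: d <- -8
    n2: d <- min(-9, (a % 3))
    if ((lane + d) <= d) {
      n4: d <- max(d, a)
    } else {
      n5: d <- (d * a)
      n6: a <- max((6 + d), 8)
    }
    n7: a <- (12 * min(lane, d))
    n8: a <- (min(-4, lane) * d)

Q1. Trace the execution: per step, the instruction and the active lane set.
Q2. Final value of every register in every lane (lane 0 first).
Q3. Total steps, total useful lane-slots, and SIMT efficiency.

step 0: d <- -8                      0xf
step 1: d <- min(-9, (a % 3))        0xf
step 2: eval ((lane + d) <= d)       0xf
step 3: d <- max(d, a)               0x1
step 4: d <- (d * a)                 0xe
step 5: a <- max((6 + d), 8)         0xe
step 6: a <- (12 * min(lane, d))     0xf
step 7: a <- (min(-4, lane) * d)     0xf

Answer: 8 steps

d: -3,27,27,27
a: 12,-108,-108,-108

steps = 8; useful = 27; efficiency = 27/32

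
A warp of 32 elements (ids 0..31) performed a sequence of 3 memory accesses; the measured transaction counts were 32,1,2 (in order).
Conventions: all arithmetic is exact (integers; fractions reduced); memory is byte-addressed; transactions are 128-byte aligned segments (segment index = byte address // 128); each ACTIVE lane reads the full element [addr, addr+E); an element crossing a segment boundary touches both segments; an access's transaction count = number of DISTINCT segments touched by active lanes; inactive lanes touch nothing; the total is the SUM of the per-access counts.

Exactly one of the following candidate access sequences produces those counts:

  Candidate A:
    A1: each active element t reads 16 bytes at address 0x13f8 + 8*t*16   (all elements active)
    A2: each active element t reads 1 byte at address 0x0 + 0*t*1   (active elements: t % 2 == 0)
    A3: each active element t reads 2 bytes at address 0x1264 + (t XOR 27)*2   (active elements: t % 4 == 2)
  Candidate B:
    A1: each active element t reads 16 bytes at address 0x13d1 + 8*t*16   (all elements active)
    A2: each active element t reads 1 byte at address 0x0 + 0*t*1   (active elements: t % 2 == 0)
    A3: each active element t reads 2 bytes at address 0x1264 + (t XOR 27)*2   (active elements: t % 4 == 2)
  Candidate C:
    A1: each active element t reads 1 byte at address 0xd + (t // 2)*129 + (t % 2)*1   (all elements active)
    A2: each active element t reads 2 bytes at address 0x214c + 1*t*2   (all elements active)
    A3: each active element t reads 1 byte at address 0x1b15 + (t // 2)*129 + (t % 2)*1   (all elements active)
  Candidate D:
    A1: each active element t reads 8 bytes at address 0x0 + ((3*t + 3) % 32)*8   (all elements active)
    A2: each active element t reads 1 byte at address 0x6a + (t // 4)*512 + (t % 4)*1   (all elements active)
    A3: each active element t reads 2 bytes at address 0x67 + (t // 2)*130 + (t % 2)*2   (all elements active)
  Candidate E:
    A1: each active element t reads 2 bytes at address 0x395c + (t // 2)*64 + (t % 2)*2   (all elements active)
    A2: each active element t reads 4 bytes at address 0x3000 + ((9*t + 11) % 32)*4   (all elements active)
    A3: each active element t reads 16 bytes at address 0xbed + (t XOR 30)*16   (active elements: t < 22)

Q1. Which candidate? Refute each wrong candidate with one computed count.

A: A1 gives 33 transactions, not 32
C: A1 gives 16 transactions, not 32
D: A1 gives 2 transactions, not 32
E: A1 gives 9 transactions, not 32
B: all counts match (32,1,2)

Answer: B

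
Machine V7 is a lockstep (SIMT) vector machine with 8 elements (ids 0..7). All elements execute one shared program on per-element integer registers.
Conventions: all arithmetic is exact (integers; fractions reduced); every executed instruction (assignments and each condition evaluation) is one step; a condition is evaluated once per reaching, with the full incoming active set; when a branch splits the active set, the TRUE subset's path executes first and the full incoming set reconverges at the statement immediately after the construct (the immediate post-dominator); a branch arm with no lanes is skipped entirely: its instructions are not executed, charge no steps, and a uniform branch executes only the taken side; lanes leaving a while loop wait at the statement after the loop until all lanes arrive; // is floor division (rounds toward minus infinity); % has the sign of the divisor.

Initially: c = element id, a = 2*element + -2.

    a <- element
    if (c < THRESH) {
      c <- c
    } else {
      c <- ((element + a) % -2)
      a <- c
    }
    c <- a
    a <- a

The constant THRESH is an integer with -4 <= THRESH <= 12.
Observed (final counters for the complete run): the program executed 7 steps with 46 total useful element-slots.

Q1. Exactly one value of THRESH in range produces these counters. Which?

Answer: THRESH = 2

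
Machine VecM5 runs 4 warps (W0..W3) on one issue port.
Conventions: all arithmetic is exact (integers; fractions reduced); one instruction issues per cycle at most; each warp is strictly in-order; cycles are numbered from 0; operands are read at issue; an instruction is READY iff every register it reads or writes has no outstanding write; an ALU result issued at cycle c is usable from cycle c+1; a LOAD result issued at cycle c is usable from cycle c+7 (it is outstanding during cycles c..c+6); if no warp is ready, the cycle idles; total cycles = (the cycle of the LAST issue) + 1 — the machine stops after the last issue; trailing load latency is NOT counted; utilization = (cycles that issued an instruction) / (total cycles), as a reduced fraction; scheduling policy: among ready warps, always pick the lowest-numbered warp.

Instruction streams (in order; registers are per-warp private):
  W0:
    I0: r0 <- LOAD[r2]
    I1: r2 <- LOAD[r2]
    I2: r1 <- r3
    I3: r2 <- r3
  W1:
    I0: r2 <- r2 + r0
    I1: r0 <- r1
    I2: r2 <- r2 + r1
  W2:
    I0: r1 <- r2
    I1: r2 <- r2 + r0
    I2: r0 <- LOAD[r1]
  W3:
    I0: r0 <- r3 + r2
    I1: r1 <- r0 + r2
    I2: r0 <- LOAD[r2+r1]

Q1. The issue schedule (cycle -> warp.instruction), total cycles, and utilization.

cycle 0: W0.I0
cycle 1: W0.I1
cycle 2: W0.I2
cycle 3: W1.I0
cycle 4: W1.I1
cycle 5: W1.I2
cycle 6: W2.I0
cycle 7: W2.I1
cycle 8: W0.I3
cycle 9: W2.I2
cycle 10: W3.I0
cycle 11: W3.I1
cycle 12: W3.I2

Answer: 13 cycles, utilization 1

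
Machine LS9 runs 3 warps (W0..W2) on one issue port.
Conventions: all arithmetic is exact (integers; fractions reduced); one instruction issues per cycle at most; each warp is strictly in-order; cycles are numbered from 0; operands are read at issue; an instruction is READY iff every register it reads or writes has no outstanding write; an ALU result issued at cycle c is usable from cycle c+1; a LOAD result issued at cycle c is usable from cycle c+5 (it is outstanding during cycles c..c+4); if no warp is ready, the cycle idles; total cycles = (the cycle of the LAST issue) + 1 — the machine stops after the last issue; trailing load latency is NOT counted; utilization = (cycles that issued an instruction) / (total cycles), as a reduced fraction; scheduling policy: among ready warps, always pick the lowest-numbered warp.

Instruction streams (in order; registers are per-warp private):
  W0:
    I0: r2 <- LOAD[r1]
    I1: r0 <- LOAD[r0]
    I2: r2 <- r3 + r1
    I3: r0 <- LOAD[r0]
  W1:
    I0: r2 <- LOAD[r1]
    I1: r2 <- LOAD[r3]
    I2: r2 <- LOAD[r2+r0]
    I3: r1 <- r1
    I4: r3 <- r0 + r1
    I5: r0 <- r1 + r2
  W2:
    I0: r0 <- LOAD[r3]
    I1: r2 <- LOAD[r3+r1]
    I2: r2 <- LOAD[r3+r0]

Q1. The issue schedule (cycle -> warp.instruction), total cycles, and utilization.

cycle 0: W0.I0
cycle 1: W0.I1
cycle 2: W1.I0
cycle 3: W2.I0
cycle 4: W2.I1
cycle 5: W0.I2
cycle 6: W0.I3
cycle 7: W1.I1
cycle 8: idle
cycle 9: W2.I2
cycle 10: idle
cycle 11: idle
cycle 12: W1.I2
cycle 13: W1.I3
cycle 14: W1.I4
cycle 15: idle
cycle 16: idle
cycle 17: W1.I5

Answer: 18 cycles, utilization 13/18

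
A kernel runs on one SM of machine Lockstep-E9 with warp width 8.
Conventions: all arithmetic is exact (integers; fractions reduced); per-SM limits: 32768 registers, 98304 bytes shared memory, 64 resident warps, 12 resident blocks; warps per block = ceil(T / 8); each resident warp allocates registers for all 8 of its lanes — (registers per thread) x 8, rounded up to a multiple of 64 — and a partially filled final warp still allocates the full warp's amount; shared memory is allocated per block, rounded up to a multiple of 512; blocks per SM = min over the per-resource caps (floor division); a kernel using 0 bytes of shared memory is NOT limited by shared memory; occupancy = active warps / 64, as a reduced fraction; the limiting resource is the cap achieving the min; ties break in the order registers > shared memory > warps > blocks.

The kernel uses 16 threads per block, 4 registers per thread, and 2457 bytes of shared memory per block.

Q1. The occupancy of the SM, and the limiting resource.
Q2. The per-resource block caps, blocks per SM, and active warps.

Answer: occupancy 3/8, limited by blocks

registers: 256 blocks
shared memory: 38 blocks
warps: 32 blocks
blocks: 12 blocks

Answer: 12 blocks, 24 active warps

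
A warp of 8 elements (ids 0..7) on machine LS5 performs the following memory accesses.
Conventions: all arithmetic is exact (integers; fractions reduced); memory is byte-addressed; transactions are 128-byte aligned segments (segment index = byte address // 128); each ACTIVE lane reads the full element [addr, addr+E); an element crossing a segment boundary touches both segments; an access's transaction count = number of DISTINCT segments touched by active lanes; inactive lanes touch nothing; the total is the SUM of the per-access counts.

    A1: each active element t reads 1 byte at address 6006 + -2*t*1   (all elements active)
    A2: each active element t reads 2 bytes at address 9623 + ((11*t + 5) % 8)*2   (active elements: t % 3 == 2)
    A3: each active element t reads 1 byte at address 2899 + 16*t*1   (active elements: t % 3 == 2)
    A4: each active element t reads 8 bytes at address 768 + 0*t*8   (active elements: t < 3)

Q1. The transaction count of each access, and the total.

A1: 1 transaction
A2: 1 transaction
A3: 2 transactions
A4: 1 transaction

Answer: 1,1,2,1; total 5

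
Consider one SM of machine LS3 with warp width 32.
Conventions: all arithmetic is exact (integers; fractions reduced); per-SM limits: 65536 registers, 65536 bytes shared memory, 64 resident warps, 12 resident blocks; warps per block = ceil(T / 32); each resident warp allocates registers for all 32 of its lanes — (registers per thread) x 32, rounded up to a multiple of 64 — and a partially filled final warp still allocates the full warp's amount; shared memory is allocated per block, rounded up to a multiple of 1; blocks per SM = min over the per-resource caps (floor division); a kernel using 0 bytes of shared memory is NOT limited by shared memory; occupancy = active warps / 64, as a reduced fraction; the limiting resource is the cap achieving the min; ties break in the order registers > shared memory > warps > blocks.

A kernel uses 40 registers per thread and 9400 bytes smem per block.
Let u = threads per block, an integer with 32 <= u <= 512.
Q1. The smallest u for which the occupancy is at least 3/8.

Answer: u = 97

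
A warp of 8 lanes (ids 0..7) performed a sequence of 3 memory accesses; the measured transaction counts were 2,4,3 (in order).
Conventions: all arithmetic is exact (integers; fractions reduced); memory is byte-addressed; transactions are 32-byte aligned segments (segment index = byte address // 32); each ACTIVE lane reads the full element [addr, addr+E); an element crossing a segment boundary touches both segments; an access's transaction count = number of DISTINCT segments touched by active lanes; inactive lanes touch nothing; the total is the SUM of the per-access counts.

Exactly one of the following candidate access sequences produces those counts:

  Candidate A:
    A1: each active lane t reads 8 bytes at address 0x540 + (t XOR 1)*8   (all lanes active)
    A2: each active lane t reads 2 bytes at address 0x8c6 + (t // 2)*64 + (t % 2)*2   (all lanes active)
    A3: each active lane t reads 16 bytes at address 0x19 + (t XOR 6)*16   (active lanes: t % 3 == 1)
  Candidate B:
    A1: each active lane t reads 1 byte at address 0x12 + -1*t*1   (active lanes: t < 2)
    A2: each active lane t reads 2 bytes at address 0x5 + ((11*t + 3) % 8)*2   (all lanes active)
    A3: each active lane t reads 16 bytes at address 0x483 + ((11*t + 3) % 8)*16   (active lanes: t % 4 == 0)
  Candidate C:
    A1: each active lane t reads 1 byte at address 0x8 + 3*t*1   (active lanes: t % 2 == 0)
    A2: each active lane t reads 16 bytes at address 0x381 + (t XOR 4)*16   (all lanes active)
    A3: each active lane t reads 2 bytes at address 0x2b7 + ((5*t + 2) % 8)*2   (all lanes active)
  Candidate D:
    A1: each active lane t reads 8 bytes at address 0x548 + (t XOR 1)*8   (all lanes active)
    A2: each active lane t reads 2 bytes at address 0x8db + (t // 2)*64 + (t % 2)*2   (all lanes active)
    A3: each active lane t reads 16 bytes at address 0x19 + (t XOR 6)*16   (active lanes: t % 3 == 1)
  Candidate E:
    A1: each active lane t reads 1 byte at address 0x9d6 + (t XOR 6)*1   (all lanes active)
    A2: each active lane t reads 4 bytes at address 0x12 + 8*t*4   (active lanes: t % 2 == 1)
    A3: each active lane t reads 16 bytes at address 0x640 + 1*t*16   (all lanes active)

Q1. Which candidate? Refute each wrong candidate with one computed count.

B: A1 gives 1 transaction, not 2
C: A1 gives 1 transaction, not 2
D: A1 gives 3 transactions, not 2
E: A1 gives 1 transaction, not 2
A: all counts match (2,4,3)

Answer: A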